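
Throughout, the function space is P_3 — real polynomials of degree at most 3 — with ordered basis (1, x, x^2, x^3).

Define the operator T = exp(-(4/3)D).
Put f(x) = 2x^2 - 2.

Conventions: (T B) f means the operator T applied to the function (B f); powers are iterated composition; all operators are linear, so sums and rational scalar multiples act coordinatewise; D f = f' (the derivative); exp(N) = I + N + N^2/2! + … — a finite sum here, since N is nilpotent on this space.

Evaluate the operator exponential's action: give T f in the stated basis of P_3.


order-1 term: -(16/3)x
order-2 term: 32/9
the series for exp(-(4/3)D) f terminates at order 2
exp(-(4/3)D) f = 2x^2 - (16/3)x + 14/9

the image equals g(x) = 2x^2 - (16/3)x + 14/9


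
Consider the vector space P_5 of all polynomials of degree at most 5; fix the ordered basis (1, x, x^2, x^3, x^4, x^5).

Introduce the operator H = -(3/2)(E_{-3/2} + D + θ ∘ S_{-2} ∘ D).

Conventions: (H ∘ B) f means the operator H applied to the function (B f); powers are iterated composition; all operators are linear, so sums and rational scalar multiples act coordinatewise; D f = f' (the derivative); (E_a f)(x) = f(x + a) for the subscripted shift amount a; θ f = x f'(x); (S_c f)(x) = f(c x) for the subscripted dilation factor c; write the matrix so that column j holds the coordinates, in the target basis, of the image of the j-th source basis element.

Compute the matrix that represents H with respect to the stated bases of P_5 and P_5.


the matrix is [[-3/2, 3/4, -27/8, 81/16, -243/32, 729/64]; [0, -3/2, 15/2, -81/8, 81/4, -1215/32]; [0, 0, -3/2, -135/4, -81/4, 405/8]; [0, 0, 0, -3/2, 147, -135/4]; [0, 0, 0, 0, -3/2, -1905/4]; [0, 0, 0, 0, 0, -3/2]] (rows listed top to bottom)

image of 1: -3/2
image of x: -(3/2)x + 3/4
image of x^2: -(3/2)x^2 + (15/2)x - 27/8
image of x^3: -(3/2)x^3 - (135/4)x^2 - (81/8)x + 81/16
image of x^4: -(3/2)x^4 + 147x^3 - (81/4)x^2 + (81/4)x - 243/32
image of x^5: -(3/2)x^5 - (1905/4)x^4 - (135/4)x^3 + (405/8)x^2 - (1215/32)x + 729/64
each image's coordinates form column j of the matrix


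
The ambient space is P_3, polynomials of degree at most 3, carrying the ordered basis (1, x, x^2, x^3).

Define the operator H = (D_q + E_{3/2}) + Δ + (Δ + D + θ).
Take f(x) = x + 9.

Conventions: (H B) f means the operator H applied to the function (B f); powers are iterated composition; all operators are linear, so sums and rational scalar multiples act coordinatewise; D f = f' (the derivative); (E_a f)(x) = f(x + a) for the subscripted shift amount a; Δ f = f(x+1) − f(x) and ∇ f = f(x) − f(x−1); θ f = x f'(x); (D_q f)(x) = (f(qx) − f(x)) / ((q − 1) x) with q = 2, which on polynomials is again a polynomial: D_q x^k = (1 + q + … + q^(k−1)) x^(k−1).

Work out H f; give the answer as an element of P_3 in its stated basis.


the result is g(x) = 2x + 29/2

D_q f = 1
E_{3/2} f = x + 21/2
(D_q + E_{3/2}) f = x + 23/2
Δ f = 1
Δ f = 1
D f = 1
θ f = x
(Δ + D + θ) f = x + 2
((D_q + E_{3/2}) + Δ + (Δ + D + θ)) f = 2x + 29/2


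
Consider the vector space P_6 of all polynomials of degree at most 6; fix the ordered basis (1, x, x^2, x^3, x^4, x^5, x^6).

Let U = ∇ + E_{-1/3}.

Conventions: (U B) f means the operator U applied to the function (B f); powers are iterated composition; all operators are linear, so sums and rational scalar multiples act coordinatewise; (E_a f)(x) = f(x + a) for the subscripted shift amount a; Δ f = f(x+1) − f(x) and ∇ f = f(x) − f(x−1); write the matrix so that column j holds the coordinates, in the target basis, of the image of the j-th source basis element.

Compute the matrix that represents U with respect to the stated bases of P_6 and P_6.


the matrix is [[1, 2/3, -8/9, 26/27, -80/81, 242/243, -728/729]; [0, 1, 4/3, -8/3, 104/27, -400/81, 484/81]; [0, 0, 1, 2, -16/3, 260/27, -400/27]; [0, 0, 0, 1, 8/3, -80/9, 520/27]; [0, 0, 0, 0, 1, 10/3, -40/3]; [0, 0, 0, 0, 0, 1, 4]; [0, 0, 0, 0, 0, 0, 1]] (rows listed top to bottom)

image of 1: 1
image of x: x + 2/3
image of x^2: x^2 + (4/3)x - 8/9
image of x^3: x^3 + 2x^2 - (8/3)x + 26/27
image of x^4: x^4 + (8/3)x^3 - (16/3)x^2 + (104/27)x - 80/81
image of x^5: x^5 + (10/3)x^4 - (80/9)x^3 + (260/27)x^2 - (400/81)x + 242/243
image of x^6: x^6 + 4x^5 - (40/3)x^4 + (520/27)x^3 - (400/27)x^2 + (484/81)x - 728/729
each image's coordinates form column j of the matrix


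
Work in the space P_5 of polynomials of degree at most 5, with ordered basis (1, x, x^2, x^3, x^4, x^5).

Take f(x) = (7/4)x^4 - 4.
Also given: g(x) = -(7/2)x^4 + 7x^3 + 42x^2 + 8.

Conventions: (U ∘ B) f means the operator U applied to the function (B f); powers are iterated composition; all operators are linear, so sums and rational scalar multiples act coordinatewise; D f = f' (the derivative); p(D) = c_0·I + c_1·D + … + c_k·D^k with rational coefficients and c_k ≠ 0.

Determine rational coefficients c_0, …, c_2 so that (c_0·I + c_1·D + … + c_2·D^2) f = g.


D^0 f = (7/4)x^4 - 4
D^1 f = 7x^3
D^2 f = 21x^2
matching coefficients of g against c_0 f + c_1 Df + … from the top degree down determines the c_i
solution: c_0 = -2, c_1 = 1, c_2 = 2

p(D) = -2·I + D + 2·D^2, i.e. c_0 = -2, c_1 = 1, c_2 = 2


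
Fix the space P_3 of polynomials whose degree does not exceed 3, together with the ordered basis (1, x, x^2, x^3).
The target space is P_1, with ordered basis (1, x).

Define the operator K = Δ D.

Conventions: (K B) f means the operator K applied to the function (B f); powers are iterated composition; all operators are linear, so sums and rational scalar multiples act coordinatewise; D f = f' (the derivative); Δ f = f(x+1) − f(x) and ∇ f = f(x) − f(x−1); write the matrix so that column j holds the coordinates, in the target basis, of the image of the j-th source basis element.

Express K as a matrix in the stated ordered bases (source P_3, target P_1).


the matrix is [[0, 0, 2, 3]; [0, 0, 0, 6]] (rows listed top to bottom)

image of 1: 0
image of x: 0
image of x^2: 2
image of x^3: 6x + 3
each image's coordinates form column j of the matrix


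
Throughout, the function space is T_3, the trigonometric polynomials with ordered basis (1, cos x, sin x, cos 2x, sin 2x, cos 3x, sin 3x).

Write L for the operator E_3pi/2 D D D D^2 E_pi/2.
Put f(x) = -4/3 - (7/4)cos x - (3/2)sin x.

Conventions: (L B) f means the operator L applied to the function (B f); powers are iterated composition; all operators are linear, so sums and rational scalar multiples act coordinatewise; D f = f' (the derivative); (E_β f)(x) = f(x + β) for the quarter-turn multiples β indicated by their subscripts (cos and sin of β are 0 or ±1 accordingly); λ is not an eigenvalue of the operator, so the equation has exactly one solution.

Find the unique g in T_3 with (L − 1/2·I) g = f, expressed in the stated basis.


g(x) = 8/3 + (19/10)cos x - (4/5)sin x

write g with unknown coordinates in the stated basis and equate coefficients in (L − 1/2·I) g = f
solving from the highest basis element down gives g = 8/3 + (19/10)cos x - (4/5)sin x
check: L g = -(4/5)cos x - (19/10)sin x
so L g − 1/2·g = -4/3 - (7/4)cos x - (3/2)sin x = f ✓


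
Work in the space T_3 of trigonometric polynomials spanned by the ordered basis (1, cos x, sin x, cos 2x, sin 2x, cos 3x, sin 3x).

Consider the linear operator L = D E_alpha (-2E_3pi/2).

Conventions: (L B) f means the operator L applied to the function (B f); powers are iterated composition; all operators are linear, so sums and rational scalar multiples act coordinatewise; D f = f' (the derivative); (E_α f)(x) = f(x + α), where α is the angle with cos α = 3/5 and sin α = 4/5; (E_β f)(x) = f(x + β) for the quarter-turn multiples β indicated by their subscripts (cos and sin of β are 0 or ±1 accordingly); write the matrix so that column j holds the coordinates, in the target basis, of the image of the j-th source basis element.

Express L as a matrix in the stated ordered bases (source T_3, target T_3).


the matrix is [[0, 0, 0, 0, 0, 0, 0]; [0, -6/5, -8/5, 0, 0, 0, 0]; [0, 8/5, -6/5, 0, 0, 0, 0]; [0, 0, 0, -96/25, -28/25, 0, 0]; [0, 0, 0, 28/25, -96/25, 0, 0]; [0, 0, 0, 0, 0, -702/125, 264/125]; [0, 0, 0, 0, 0, -264/125, -702/125]] (rows listed top to bottom)

image of 1: 0
image of cos x: -(6/5)cos x + (8/5)sin x
image of sin x: -(8/5)cos x - (6/5)sin x
image of cos 2x: -(96/25)cos 2x + (28/25)sin 2x
image of sin 2x: -(28/25)cos 2x - (96/25)sin 2x
image of cos 3x: -(702/125)cos 3x - (264/125)sin 3x
image of sin 3x: (264/125)cos 3x - (702/125)sin 3x
each image's coordinates form column j of the matrix


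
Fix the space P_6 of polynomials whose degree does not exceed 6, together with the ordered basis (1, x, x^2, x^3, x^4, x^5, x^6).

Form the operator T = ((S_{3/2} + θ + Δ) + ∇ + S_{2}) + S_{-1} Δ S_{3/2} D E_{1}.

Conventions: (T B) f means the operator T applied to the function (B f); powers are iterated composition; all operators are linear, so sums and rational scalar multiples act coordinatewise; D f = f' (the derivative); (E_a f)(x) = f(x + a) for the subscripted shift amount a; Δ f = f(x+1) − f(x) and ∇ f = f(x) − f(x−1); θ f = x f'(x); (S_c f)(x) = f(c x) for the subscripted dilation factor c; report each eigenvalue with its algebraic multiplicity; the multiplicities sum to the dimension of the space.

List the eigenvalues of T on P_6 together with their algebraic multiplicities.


image of 1: 2
image of x: (9/2)x + 2
image of x^2: (33/4)x^2 + 4x + 3
image of x^3: (115/8)x^3 + 6x^2 - (27/2)x + 71/4
image of x^4: (401/16)x^4 + 8x^3 + (81/2)x^2 - (173/2)x + 117/2
image of x^5: (1427/32)x^5 + 10x^4 - (405/4)x^3 + (2995/8)x^2 - (1755/4)x + 3077/16
image of x^6: (5209/64)x^6 + 12x^5 + (3645/16)x^4 - (8185/8)x^3 + (15795/8)x^2 - (27213/16)x + 9279/16
the matrix is upper triangular; its diagonal is (2, 9/2, 33/4, 115/8, 401/16, 1427/32, 5209/64)
for a triangular matrix the eigenvalues are the diagonal entries, with algebraic multiplicity their repetition count

λ = 2 (multiplicity 1), λ = 9/2 (multiplicity 1), λ = 33/4 (multiplicity 1), λ = 115/8 (multiplicity 1), λ = 401/16 (multiplicity 1), λ = 1427/32 (multiplicity 1), λ = 5209/64 (multiplicity 1)


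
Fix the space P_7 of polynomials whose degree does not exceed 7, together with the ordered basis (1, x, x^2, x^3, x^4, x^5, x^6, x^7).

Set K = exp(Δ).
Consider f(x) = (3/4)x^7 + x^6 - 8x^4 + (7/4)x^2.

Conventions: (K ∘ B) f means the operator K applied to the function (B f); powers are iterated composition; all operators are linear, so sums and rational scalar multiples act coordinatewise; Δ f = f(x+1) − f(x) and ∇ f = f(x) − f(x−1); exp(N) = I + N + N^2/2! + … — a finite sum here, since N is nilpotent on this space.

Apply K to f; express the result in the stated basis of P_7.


order-1 term: (21/4)x^6 + (87/4)x^5 + (165/4)x^4 + (57/4)x^3 - (69/4)x^2 - (69/4)x - 9/2
order-2 term: (63/4)x^5 + (375/4)x^4 + (975/4)x^3 + (1173/4)x^2 + (627/4)x + 24
order-3 term: (105/4)x^4 + (355/2)x^3 + (1935/4)x^2 + (1181/2)x + 1071/4
order-4 term: (105/4)x^3 + (345/2)x^2 + (1605/4)x + 639/2
order-5 term: (63/4)x^2 + (339/4)x + 120
order-6 term: (21/4)x + 67/4
order-7 term: 3/4
the series for exp(Δ) f terminates at order 7
exp(Δ) f = (3/4)x^7 + (25/4)x^6 + (75/2)x^5 + (613/4)x^4 + (1847/4)x^3 + (3799/4)x^2 + (4885/4)x + 2977/4

the result is g(x) = (3/4)x^7 + (25/4)x^6 + (75/2)x^5 + (613/4)x^4 + (1847/4)x^3 + (3799/4)x^2 + (4885/4)x + 2977/4


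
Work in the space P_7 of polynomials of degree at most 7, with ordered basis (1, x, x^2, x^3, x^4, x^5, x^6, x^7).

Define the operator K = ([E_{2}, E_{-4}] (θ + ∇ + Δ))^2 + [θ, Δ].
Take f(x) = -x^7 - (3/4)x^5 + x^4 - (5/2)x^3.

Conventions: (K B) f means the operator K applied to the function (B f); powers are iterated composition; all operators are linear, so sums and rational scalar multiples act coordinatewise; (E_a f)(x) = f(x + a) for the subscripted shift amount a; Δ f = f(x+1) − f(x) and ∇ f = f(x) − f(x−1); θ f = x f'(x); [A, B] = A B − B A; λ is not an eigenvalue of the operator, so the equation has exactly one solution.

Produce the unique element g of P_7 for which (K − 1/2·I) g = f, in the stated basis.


the result is g(x) = 2x^7 - 28x^6 + (339/2)x^5 - 437x^4 - 479x^3 + 6132x^2 - 13560x + 7575

write g with unknown coordinates in the stated basis and equate coefficients in (K − 1/2·I) g = f
solving from the highest basis element down gives g = 2x^7 - 28x^6 + (339/2)x^5 - 437x^4 - 479x^3 + 6132x^2 - 13560x + 7575
check: K g = -14x^6 + 84x^5 - (435/2)x^4 - 242x^3 + 3066x^2 - 6780x + 7575/2
so K g − 1/2·g = -x^7 - (3/4)x^5 + x^4 - (5/2)x^3 = f ✓


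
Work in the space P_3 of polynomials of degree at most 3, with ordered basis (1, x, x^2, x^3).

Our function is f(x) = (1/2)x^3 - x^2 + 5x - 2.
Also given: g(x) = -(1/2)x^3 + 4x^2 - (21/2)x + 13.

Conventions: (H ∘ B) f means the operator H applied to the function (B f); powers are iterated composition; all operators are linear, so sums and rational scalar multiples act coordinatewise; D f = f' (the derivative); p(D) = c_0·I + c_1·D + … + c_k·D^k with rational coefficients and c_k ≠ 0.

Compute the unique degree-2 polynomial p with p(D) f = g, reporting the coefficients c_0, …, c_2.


D^0 f = (1/2)x^3 - x^2 + 5x - 2
D^1 f = (3/2)x^2 - 2x + 5
D^2 f = 3x - 2
matching coefficients of g against c_0 f + c_1 Df + … from the top degree down determines the c_i
solution: c_0 = -1, c_1 = 2, c_2 = -1/2

c_0 = -1, c_1 = 2, c_2 = -1/2


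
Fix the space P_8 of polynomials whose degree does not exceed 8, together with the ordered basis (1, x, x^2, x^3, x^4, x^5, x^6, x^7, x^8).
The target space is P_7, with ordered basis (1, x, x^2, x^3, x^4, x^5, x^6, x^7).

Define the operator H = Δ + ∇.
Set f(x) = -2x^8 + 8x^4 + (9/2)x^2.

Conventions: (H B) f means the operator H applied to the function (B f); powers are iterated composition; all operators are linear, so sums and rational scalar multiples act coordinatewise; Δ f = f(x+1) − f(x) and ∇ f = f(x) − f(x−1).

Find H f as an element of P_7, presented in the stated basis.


Δ f = -16x^7 - 56x^6 - 112x^5 - 140x^4 - 80x^3 - 8x^2 + 25x + 21/2
∇ f = -16x^7 + 56x^6 - 112x^5 + 140x^4 - 80x^3 + 8x^2 + 25x - 21/2
(Δ + ∇) f = -32x^7 - 224x^5 - 160x^3 + 50x

g(x) = -32x^7 - 224x^5 - 160x^3 + 50x


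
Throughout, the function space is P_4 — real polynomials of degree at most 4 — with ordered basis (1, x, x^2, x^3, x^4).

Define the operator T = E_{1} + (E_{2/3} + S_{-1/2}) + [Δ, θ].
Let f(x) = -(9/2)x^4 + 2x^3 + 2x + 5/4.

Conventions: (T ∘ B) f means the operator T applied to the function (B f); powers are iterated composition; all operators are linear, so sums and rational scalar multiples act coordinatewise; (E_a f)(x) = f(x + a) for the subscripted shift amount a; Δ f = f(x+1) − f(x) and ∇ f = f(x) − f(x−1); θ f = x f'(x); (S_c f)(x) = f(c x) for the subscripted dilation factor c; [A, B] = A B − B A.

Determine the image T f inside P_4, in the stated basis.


E_{1} f = -(9/2)x^4 - 16x^3 - 21x^2 - 10x + 3/4
E_{2/3} f = -(9/2)x^4 - 10x^3 - 8x^2 - (2/3)x + 247/108
S_{-1/2} f = -(9/32)x^4 - (1/4)x^3 - x + 5/4
(E_{2/3} + S_{-1/2}) f = -(153/32)x^4 - (41/4)x^3 - 8x^2 - (5/3)x + 191/54
θ f = -18x^4 + 6x^3 + 2x
Δ θ f = -72x^3 - 90x^2 - 54x - 10
Δ f = -18x^3 - 21x^2 - 12x - 1/2
θ Δ f = -54x^3 - 42x^2 - 12x
[Δ, θ] f = -18x^3 - 48x^2 - 42x - 10
(E_{1} + (E_{2/3} + S_{-1/2}) + [Δ, θ]) f = -(297/32)x^4 - (177/4)x^3 - 77x^2 - (161/3)x - 617/108

the result is g(x) = -(297/32)x^4 - (177/4)x^3 - 77x^2 - (161/3)x - 617/108


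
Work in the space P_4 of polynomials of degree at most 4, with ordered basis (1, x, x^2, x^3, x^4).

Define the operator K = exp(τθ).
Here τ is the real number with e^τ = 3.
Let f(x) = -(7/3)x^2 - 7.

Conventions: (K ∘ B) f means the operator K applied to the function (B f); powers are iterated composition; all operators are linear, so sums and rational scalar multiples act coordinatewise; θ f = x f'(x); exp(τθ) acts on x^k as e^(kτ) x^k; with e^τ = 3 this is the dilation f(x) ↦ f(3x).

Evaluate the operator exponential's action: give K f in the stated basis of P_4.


g(x) = -21x^2 - 7

exp(τθ) x^k = e^(kτ) x^k; with e^τ = 3 this sends x^k to 3^k x^k
x^2 ↦ 9 x^2
applying this coordinatewise to f: exp(τθ) f = -21x^2 - 7


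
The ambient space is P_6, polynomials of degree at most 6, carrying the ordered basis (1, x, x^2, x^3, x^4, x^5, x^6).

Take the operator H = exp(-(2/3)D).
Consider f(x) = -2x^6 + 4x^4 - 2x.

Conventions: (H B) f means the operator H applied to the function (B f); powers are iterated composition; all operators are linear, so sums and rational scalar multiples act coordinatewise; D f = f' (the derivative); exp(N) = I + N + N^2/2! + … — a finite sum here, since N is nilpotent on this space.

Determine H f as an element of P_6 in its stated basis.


g(x) = -2x^6 + 8x^5 - (28/3)x^4 + (32/27)x^3 + (128/27)x^2 - (418/81)x + 1420/729

order-1 term: 8x^5 - (32/3)x^3 + 4/3
order-2 term: -(40/3)x^4 + (32/3)x^2
order-3 term: (320/27)x^3 - (128/27)x
order-4 term: -(160/27)x^2 + 64/81
order-5 term: (128/81)x
order-6 term: -128/729
the series for exp(-(2/3)D) f terminates at order 6
exp(-(2/3)D) f = -2x^6 + 8x^5 - (28/3)x^4 + (32/27)x^3 + (128/27)x^2 - (418/81)x + 1420/729


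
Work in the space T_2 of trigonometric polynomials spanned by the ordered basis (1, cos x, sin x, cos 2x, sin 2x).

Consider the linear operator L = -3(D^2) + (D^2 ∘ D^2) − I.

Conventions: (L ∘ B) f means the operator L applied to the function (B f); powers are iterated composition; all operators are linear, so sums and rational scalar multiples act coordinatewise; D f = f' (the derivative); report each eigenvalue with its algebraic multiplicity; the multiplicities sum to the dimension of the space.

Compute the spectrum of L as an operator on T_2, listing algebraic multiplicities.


λ = -1 (multiplicity 1), λ = 3 (multiplicity 2), λ = 27 (multiplicity 2)

image of 1: -1
image of cos x: 3cos x
image of sin x: 3sin x
image of cos 2x: 27cos 2x
image of sin 2x: 27sin 2x
the matrix is diagonal; its diagonal is (-1, 3, 3, 27, 27)
for a triangular matrix the eigenvalues are the diagonal entries, with algebraic multiplicity their repetition count


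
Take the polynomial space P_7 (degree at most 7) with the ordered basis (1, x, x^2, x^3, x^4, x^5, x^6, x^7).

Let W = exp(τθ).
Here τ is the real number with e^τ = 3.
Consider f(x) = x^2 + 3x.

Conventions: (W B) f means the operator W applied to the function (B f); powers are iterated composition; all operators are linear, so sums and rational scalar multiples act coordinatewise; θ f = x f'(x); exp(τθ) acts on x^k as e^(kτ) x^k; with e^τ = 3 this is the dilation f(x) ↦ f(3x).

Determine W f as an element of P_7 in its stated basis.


g(x) = 9x^2 + 9x

exp(τθ) x^k = e^(kτ) x^k; with e^τ = 3 this sends x^k to 3^k x^k
x ↦ 3 x
x^2 ↦ 9 x^2
applying this coordinatewise to f: exp(τθ) f = 9x^2 + 9x


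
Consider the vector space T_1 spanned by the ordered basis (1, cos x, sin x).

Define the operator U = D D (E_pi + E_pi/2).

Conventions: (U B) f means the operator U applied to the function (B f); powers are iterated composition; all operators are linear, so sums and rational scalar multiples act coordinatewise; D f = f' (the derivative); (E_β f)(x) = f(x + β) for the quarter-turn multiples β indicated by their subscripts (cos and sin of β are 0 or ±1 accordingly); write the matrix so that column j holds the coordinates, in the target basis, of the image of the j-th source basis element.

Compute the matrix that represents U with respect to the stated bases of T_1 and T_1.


image of 1: 0
image of cos x: cos x + sin x
image of sin x: -cos x + sin x
each image's coordinates form column j of the matrix

the matrix is [[0, 0, 0]; [0, 1, -1]; [0, 1, 1]] (rows listed top to bottom)


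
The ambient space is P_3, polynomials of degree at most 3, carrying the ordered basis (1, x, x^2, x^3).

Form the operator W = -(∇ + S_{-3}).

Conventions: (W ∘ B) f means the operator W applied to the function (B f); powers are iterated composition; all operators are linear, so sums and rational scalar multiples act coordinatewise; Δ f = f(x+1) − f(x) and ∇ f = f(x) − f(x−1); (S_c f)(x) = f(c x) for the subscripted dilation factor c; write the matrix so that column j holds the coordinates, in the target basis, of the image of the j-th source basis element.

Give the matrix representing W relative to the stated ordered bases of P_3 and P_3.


the matrix is [[-1, -1, 1, -1]; [0, 3, -2, 3]; [0, 0, -9, -3]; [0, 0, 0, 27]] (rows listed top to bottom)

image of 1: -1
image of x: 3x - 1
image of x^2: -9x^2 - 2x + 1
image of x^3: 27x^3 - 3x^2 + 3x - 1
each image's coordinates form column j of the matrix


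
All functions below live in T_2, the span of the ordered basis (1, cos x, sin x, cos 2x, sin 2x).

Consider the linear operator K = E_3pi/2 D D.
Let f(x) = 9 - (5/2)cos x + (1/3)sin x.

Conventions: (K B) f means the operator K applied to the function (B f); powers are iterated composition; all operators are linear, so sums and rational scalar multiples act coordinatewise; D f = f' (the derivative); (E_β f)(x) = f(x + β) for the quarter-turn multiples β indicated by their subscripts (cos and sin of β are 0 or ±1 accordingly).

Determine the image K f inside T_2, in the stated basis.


the result is g(x) = (1/3)cos x + (5/2)sin x

D f = (1/3)cos x + (5/2)sin x
D D f = (5/2)cos x - (1/3)sin x
E_3pi/2 D D f = (1/3)cos x + (5/2)sin x


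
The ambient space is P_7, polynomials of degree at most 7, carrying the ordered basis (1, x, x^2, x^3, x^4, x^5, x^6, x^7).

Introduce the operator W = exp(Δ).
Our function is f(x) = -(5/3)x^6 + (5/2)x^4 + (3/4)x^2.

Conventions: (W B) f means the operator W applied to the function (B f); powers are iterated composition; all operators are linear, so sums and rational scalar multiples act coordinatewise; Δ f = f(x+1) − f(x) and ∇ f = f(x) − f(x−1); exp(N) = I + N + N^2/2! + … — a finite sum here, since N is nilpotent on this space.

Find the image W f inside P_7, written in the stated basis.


order-1 term: -10x^5 - 25x^4 - (70/3)x^3 - 10x^2 + (3/2)x + 19/12
order-2 term: -25x^4 - 100x^3 - 160x^2 - 120x - 401/12
order-3 term: -(100/3)x^3 - 150x^2 - 240x - 135
order-4 term: -25x^2 - 100x - 635/6
order-5 term: -10x - 25
order-6 term: -5/3
the series for exp(Δ) f terminates at order 6
exp(Δ) f = -(5/3)x^6 - 10x^5 - (95/2)x^4 - (470/3)x^3 - (1377/4)x^2 - (937/2)x - 898/3

g(x) = -(5/3)x^6 - 10x^5 - (95/2)x^4 - (470/3)x^3 - (1377/4)x^2 - (937/2)x - 898/3


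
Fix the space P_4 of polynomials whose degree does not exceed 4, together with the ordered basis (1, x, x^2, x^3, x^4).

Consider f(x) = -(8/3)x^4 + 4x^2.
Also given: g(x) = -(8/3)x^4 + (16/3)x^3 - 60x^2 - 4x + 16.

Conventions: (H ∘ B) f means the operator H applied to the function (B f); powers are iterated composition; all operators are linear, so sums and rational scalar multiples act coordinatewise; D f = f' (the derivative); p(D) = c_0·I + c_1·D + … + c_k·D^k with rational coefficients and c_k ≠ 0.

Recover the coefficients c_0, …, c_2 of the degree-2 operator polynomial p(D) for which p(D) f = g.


p(D) = I − (1/2)·D + 2·D^2, i.e. c_0 = 1, c_1 = -1/2, c_2 = 2

D^0 f = -(8/3)x^4 + 4x^2
D^1 f = -(32/3)x^3 + 8x
D^2 f = -32x^2 + 8
matching coefficients of g against c_0 f + c_1 Df + … from the top degree down determines the c_i
solution: c_0 = 1, c_1 = -1/2, c_2 = 2


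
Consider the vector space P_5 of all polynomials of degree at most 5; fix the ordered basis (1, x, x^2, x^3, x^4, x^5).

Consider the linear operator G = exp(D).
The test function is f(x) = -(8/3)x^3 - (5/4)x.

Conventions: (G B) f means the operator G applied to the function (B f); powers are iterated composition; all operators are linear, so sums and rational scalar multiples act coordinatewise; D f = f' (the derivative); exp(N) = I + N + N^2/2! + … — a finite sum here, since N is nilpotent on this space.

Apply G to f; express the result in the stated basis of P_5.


order-1 term: -8x^2 - 5/4
order-2 term: -8x
order-3 term: -8/3
the series for exp(D) f terminates at order 3
exp(D) f = -(8/3)x^3 - 8x^2 - (37/4)x - 47/12

g(x) = -(8/3)x^3 - 8x^2 - (37/4)x - 47/12


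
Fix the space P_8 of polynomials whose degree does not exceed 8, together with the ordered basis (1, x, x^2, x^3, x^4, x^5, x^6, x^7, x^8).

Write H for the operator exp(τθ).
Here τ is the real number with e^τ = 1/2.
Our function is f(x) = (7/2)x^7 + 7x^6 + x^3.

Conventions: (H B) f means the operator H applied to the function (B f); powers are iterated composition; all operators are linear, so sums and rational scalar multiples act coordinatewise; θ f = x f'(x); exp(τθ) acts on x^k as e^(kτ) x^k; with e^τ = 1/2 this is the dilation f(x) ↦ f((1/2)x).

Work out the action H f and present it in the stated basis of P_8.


exp(τθ) x^k = e^(kτ) x^k; with e^τ = 1/2 this sends x^k to (1/2)^k x^k
x^3 ↦ 1/8 x^3
x^6 ↦ 1/64 x^6
x^7 ↦ 1/128 x^7
applying this coordinatewise to f: exp(τθ) f = (7/256)x^7 + (7/64)x^6 + (1/8)x^3

g(x) = (7/256)x^7 + (7/64)x^6 + (1/8)x^3


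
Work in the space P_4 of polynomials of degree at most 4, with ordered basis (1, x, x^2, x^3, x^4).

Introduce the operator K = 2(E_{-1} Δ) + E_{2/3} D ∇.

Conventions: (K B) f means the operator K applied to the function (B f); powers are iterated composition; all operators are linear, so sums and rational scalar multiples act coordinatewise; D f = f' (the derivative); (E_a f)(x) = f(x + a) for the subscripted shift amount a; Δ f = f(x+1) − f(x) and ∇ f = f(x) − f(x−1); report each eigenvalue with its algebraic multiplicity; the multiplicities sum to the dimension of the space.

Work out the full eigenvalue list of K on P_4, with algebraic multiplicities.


λ = 0 (multiplicity 5)

image of 1: 0
image of x: 2
image of x^2: 4x
image of x^3: 6x^2 + 3
image of x^4: 8x^3 + 12x - 2/3
the matrix is upper triangular; its diagonal is (0, 0, 0, 0, 0)
for a triangular matrix the eigenvalues are the diagonal entries, with algebraic multiplicity their repetition count


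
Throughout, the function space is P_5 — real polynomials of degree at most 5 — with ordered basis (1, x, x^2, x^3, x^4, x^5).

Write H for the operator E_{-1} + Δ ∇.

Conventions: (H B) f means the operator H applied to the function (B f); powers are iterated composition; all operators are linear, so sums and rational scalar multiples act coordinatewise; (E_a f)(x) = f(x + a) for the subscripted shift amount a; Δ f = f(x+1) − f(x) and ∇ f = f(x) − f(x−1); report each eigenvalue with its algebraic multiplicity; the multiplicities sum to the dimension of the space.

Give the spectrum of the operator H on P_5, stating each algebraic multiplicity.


image of 1: 1
image of x: x - 1
image of x^2: x^2 - 2x + 3
image of x^3: x^3 - 3x^2 + 9x - 1
image of x^4: x^4 - 4x^3 + 18x^2 - 4x + 3
image of x^5: x^5 - 5x^4 + 30x^3 - 10x^2 + 15x - 1
the matrix is upper triangular; its diagonal is (1, 1, 1, 1, 1, 1)
for a triangular matrix the eigenvalues are the diagonal entries, with algebraic multiplicity their repetition count

λ = 1 (multiplicity 6)


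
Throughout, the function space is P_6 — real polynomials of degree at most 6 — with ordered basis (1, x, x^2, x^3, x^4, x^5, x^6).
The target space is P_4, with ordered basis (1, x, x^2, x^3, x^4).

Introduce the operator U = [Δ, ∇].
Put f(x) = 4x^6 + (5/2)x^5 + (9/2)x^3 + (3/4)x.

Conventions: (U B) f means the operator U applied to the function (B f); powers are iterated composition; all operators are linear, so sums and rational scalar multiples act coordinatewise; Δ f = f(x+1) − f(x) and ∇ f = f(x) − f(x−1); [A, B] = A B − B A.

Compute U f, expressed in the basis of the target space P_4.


∇ f = 24x^5 - (95/2)x^4 + 55x^3 - (43/2)x^2 - 2x + 15/4
Δ ∇ f = 120x^4 + 50x^3 + 120x^2 + 52x + 8
Δ f = 24x^5 + (145/2)x^4 + 105x^3 + (197/2)x^2 + 50x + 47/4
∇ Δ f = 120x^4 + 50x^3 + 120x^2 + 52x + 8
[Δ, ∇] f = 0

the image equals g(x) = 0


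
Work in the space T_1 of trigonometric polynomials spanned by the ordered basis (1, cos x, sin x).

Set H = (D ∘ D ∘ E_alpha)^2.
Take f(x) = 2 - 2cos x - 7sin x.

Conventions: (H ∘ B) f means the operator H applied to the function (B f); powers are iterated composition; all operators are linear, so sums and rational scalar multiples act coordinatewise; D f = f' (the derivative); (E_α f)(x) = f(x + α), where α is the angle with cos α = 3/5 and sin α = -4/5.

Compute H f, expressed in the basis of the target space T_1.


E_alpha f = 2 + (22/5)cos x - (29/5)sin x
D E_alpha f = -(29/5)cos x - (22/5)sin x
D (D ∘ E_alpha) f = -(22/5)cos x + (29/5)sin x
E_alpha (D ∘ D ∘ E_alpha) f = -(182/25)cos x - (1/25)sin x
D E_alpha (D ∘ D ∘ E_alpha) f = -(1/25)cos x + (182/25)sin x
D (D ∘ E_alpha) (D ∘ D ∘ E_alpha) f = (182/25)cos x + (1/25)sin x

the image equals g(x) = (182/25)cos x + (1/25)sin x


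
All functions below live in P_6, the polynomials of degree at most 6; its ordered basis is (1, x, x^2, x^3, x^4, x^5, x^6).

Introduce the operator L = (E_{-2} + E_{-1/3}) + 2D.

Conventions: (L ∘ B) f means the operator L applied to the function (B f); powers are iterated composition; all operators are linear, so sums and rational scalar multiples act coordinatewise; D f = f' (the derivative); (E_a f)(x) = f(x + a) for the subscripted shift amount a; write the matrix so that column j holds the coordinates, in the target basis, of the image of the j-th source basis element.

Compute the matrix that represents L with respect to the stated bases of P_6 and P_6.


image of 1: 2
image of x: 2x - 1/3
image of x^2: 2x^2 - (2/3)x + 37/9
image of x^3: 2x^3 - x^2 + (37/3)x - 217/27
image of x^4: 2x^4 - (4/3)x^3 + (74/3)x^2 - (868/27)x + 1297/81
image of x^5: 2x^5 - (5/3)x^4 + (370/9)x^3 - (2170/27)x^2 + (6485/81)x - 7777/243
image of x^6: 2x^6 - 2x^5 + (185/3)x^4 - (4340/27)x^3 + (6485/27)x^2 - (15554/81)x + 46657/729
each image's coordinates form column j of the matrix

the matrix is [[2, -1/3, 37/9, -217/27, 1297/81, -7777/243, 46657/729]; [0, 2, -2/3, 37/3, -868/27, 6485/81, -15554/81]; [0, 0, 2, -1, 74/3, -2170/27, 6485/27]; [0, 0, 0, 2, -4/3, 370/9, -4340/27]; [0, 0, 0, 0, 2, -5/3, 185/3]; [0, 0, 0, 0, 0, 2, -2]; [0, 0, 0, 0, 0, 0, 2]] (rows listed top to bottom)


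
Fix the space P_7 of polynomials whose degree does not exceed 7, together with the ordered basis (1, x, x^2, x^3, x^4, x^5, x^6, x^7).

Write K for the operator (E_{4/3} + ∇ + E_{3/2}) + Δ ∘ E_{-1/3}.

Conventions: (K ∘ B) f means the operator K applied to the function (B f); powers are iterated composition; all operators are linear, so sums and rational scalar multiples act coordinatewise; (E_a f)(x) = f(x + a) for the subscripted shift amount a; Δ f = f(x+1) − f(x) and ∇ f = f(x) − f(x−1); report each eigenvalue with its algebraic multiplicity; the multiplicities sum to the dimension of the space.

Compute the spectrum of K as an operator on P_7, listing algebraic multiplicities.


image of 1: 2
image of x: 2x + 29/6
image of x^2: 2x^2 + (29/3)x + 121/36
image of x^3: 2x^3 + (29/2)x^2 + (121/12)x + 1529/216
image of x^4: 2x^4 + (58/3)x^3 + (121/6)x^2 + (1529/54)x + 9601/1296
image of x^5: 2x^5 + (145/6)x^4 + (605/18)x^3 + (7645/108)x^2 + (48005/1296)x + 100649/7776
image of x^6: 2x^6 + 29x^5 + (605/12)x^4 + (7645/54)x^3 + (48005/432)x^2 + (100649/1296)x + 750961/46656
image of x^7: 2x^7 + (203/6)x^6 + (847/12)x^5 + (53515/216)x^4 + (336035/1296)x^3 + (704543/2592)x^2 + (5256727/46656)x + 7176569/279936
the matrix is upper triangular; its diagonal is (2, 2, 2, 2, 2, 2, 2, 2)
for a triangular matrix the eigenvalues are the diagonal entries, with algebraic multiplicity their repetition count

λ = 2 (multiplicity 8)


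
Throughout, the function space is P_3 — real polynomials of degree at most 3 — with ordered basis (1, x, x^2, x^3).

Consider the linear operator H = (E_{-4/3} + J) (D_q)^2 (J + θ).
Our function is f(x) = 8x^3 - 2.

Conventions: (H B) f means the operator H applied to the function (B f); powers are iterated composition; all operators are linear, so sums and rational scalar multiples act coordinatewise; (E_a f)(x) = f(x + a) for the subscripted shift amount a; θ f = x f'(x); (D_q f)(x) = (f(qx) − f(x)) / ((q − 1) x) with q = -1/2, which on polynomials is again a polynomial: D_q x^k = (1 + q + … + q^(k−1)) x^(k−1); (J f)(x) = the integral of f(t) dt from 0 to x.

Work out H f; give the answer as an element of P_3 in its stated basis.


J f = 2x^4 - 2x
θ f = 24x^3
(J + θ) f = 2x^4 + 24x^3 - 2x
D_q (J + θ) f = (5/4)x^3 + 18x^2 - 2
D_q D_q (J + θ) f = (15/16)x^2 + 9x
E_{-4/3} (D_q)^2 (J + θ) f = (15/16)x^2 + (13/2)x - 31/3
J (D_q)^2 (J + θ) f = (5/16)x^3 + (9/2)x^2
(E_{-4/3} + J) (D_q)^2 (J + θ) f = (5/16)x^3 + (87/16)x^2 + (13/2)x - 31/3

the image equals g(x) = (5/16)x^3 + (87/16)x^2 + (13/2)x - 31/3


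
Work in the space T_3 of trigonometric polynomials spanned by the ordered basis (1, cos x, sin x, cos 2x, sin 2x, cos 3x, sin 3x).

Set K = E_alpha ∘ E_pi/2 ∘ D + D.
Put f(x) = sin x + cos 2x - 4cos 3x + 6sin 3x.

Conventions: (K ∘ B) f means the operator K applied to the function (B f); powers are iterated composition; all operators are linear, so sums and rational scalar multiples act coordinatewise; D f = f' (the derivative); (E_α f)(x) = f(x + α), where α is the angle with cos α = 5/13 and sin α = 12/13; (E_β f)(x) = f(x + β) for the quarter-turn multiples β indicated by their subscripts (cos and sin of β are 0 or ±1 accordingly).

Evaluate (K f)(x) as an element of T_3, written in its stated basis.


the image equals g(x) = (1/13)cos x - (5/13)sin x + (240/169)cos 2x - (576/169)sin 2x + (3774/169)cos 3x - (1554/169)sin 3x

D f = cos x - 2sin 2x + 18cos 3x + 12sin 3x
E_pi/2 D f = -sin x + 2sin 2x - 12cos 3x + 18sin 3x
E_alpha E_pi/2 D f = -(12/13)cos x - (5/13)sin x + (240/169)cos 2x - (238/169)sin 2x + (732/169)cos 3x - (3582/169)sin 3x
D f = cos x - 2sin 2x + 18cos 3x + 12sin 3x
(E_alpha ∘ E_pi/2 ∘ D + D) f = (1/13)cos x - (5/13)sin x + (240/169)cos 2x - (576/169)sin 2x + (3774/169)cos 3x - (1554/169)sin 3x


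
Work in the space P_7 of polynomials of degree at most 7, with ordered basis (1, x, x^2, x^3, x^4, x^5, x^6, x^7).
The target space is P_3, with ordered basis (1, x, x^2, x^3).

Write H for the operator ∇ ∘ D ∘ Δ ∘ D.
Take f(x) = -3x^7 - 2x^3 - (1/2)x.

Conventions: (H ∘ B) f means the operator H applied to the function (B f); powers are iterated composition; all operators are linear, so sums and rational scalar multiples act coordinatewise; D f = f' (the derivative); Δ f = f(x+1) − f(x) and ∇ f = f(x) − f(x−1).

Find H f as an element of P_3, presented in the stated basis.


D f = -21x^6 - 6x^2 - 1/2
Δ D f = -126x^5 - 315x^4 - 420x^3 - 315x^2 - 138x - 27
D (Δ ∘ D) f = -630x^4 - 1260x^3 - 1260x^2 - 630x - 138
∇ D (Δ ∘ D) f = -2520x^3 - 1260x

the result is g(x) = -2520x^3 - 1260x


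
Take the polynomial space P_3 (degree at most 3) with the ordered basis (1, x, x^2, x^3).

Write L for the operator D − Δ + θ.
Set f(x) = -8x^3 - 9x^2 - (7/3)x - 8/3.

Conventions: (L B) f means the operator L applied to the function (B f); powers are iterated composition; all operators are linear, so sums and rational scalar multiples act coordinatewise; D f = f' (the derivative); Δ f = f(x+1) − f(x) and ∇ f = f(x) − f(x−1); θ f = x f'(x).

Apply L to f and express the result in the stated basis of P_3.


D f = -24x^2 - 18x - 7/3
Δ f = -24x^2 - 42x - 58/3
(-Δ) f = 24x^2 + 42x + 58/3
θ f = -24x^3 - 18x^2 - (7/3)x
(D − Δ + θ) f = -24x^3 - 18x^2 + (65/3)x + 17

the image equals g(x) = -24x^3 - 18x^2 + (65/3)x + 17


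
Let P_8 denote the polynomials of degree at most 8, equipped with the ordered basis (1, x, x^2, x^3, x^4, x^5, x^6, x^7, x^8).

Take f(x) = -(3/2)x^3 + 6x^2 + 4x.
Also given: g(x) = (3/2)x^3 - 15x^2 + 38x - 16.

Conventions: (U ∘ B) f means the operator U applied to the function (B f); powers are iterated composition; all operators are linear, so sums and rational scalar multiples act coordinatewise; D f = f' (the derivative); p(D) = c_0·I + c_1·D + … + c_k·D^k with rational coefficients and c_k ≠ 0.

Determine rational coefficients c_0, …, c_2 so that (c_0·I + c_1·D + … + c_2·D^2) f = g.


c_0 = -1, c_1 = 2, c_2 = -2

D^0 f = -(3/2)x^3 + 6x^2 + 4x
D^1 f = -(9/2)x^2 + 12x + 4
D^2 f = -9x + 12
matching coefficients of g against c_0 f + c_1 Df + … from the top degree down determines the c_i
solution: c_0 = -1, c_1 = 2, c_2 = -2


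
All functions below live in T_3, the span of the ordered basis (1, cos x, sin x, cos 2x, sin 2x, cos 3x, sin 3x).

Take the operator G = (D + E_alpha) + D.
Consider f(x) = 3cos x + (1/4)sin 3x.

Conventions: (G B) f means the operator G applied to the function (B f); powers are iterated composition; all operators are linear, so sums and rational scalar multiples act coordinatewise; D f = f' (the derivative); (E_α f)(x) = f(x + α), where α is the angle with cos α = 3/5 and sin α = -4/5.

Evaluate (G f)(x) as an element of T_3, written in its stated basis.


D f = -3sin x + (3/4)cos 3x
E_alpha f = (9/5)cos x + (12/5)sin x - (11/125)cos 3x - (117/500)sin 3x
(D + E_alpha) f = (9/5)cos x - (3/5)sin x + (331/500)cos 3x - (117/500)sin 3x
D f = -3sin x + (3/4)cos 3x
((D + E_alpha) + D) f = (9/5)cos x - (18/5)sin x + (353/250)cos 3x - (117/500)sin 3x

the result is g(x) = (9/5)cos x - (18/5)sin x + (353/250)cos 3x - (117/500)sin 3x


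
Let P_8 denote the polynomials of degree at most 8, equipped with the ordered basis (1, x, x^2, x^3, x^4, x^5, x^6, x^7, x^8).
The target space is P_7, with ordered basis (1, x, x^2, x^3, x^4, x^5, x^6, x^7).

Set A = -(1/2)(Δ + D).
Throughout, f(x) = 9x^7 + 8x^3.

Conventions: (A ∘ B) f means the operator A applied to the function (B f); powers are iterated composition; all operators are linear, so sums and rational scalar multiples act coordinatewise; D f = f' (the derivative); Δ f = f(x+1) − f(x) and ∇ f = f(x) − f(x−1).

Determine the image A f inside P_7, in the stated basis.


Δ f = 63x^6 + 189x^5 + 315x^4 + 315x^3 + 213x^2 + 87x + 17
D f = 63x^6 + 24x^2
(Δ + D) f = 126x^6 + 189x^5 + 315x^4 + 315x^3 + 237x^2 + 87x + 17
(-(1/2)(Δ + D)) f = -63x^6 - (189/2)x^5 - (315/2)x^4 - (315/2)x^3 - (237/2)x^2 - (87/2)x - 17/2

the result is g(x) = -63x^6 - (189/2)x^5 - (315/2)x^4 - (315/2)x^3 - (237/2)x^2 - (87/2)x - 17/2


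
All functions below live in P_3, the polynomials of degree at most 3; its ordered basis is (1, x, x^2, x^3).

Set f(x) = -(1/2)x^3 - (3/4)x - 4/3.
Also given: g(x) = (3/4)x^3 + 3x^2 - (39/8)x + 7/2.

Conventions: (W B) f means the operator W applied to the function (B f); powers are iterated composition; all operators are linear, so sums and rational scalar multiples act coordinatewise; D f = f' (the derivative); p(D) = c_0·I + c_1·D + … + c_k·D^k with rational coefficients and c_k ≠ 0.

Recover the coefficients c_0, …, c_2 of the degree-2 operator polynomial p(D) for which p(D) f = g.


D^0 f = -(1/2)x^3 - (3/4)x - 4/3
D^1 f = -(3/2)x^2 - 3/4
D^2 f = -3x
matching coefficients of g against c_0 f + c_1 Df + … from the top degree down determines the c_i
solution: c_0 = -3/2, c_1 = -2, c_2 = 2

c_0 = -3/2, c_1 = -2, c_2 = 2


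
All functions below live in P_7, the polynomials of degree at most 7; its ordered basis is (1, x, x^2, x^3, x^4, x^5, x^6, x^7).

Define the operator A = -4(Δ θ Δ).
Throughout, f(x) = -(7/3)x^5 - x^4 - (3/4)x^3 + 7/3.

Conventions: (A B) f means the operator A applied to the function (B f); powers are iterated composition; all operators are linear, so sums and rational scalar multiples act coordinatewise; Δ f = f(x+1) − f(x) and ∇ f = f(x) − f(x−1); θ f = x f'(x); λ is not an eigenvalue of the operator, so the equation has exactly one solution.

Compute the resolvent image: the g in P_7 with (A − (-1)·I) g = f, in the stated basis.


the result is g(x) = -(7/3)x^5 - x^4 - (8969/12)x^3 - 2104x^2 - 38076x - 133646/3

write g with unknown coordinates in the stated basis and equate coefficients in (A − (-1)·I) g = f
solving from the highest basis element down gives g = -(7/3)x^5 - x^4 - (8969/12)x^3 - 2104x^2 - 38076x - 133646/3
check: A g = (2240/3)x^3 + 2104x^2 + 38076x + 44551
so A g − (-1)·g = -(7/3)x^5 - x^4 - (3/4)x^3 + 7/3 = f ✓
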